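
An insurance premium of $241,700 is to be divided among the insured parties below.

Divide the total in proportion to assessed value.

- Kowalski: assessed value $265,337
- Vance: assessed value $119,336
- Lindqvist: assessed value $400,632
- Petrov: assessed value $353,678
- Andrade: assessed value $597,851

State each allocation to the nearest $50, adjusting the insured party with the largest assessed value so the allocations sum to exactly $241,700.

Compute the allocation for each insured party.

Combined assessed value = 1,736,834.
Pro-rata amounts: Kowalski 265,337/1,736,834 × $241,700 = 36,924.63; Vance 119,336/1,736,834 × $241,700 = 16,606.95; Lindqvist 400,632/1,736,834 × $241,700 = 55,752.45; Petrov 353,678/1,736,834 × $241,700 = 49,218.27; Andrade 597,851/1,736,834 × $241,700 = 83,197.70.
After rounding ($50): Kowalski $36,900; Vance $16,600; Lindqvist $55,750; Petrov $49,200; Andrade $83,200. Sum = $241,650.
Difference $241,700 − $241,650 = +$50 applied to largest assessed value (Andrade): Andrade becomes $83,250.

Kowalski: $36,900 · Vance: $16,600 · Lindqvist: $55,750 · Petrov: $49,200 · Andrade: $83,250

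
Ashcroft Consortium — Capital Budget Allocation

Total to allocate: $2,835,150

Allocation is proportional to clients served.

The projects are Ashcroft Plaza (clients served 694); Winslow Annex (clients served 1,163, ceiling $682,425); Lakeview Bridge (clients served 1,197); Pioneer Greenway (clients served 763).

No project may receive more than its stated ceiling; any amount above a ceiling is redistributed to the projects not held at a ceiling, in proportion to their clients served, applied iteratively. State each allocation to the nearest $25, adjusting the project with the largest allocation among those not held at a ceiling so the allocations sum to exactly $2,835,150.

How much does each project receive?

Ashcroft Plaza: $562,925 | Winslow Annex: $682,425 | Lakeview Bridge: $970,900 | Pioneer Greenway: $618,900

Clients served total: 3,817.
Pro-rata shares before constraints: Ashcroft Plaza 515,481.82; Winslow Annex 863,840.57; Lakeview Bridge 889,094.72; Pioneer Greenway 566,732.89.
Capped: Winslow Annex ($682,425); residual $2,152,725 reallocated over remaining clients served 2,654.
Remaining shares: Ashcroft Plaza 562,920.55 → $562,925; Lakeview Bridge 970,916.29 → $970,925; Pioneer Greenway 618,888.16 → $618,900.
Rounding difference −$25 applied to Lakeview Bridge → $970,900.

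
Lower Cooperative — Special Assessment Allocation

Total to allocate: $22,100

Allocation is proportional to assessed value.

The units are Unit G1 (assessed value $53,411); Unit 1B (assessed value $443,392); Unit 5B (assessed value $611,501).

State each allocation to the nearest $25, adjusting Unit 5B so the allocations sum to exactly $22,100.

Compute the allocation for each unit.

Assessed value total: 1,108,304.
Unrounded shares: Unit G1 53,411/1,108,304 × $22,100 = 1,065.04; Unit 1B 443,392/1,108,304 × $22,100 = 8,841.40; Unit 5B 611,501/1,108,304 × $22,100 = 12,193.56.
Rounded to nearest $25: Unit G1 $1,075; Unit 1B $8,850; Unit 5B $12,200. Sum = $22,125.
Difference $22,100 − $22,125 = −$25 applied to Unit 5B: Unit 5B becomes $12,175.

Unit G1: $1,075; Unit 1B: $8,850; Unit 5B: $12,175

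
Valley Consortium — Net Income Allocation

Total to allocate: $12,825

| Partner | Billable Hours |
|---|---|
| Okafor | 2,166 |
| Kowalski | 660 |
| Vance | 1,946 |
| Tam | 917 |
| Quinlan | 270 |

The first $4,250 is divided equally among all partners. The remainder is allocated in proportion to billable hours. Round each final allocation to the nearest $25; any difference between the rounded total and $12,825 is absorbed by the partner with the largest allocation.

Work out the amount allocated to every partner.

Equal tier: $4,250 ÷ 5 = $850 apiece.
Remainder $8,575 by billable hours (total 5,959): Okafor 3,116.87 → $3,125; Kowalski 949.74 → $950; Vance 2,800.29 → $2,800; Tam 1,319.56 → $1,325; Quinlan 388.53 → $400.
Rounding difference −$25 on remainder applied to Okafor.
Totals: Okafor $850 + $3,100 = $3,950; Kowalski $850 + $950 = $1,800; Vance $850 + $2,800 = $3,650; Tam $850 + $1,325 = $2,175; Quinlan $850 + $400 = $1,250.

Okafor: $3,950 · Kowalski: $1,800 · Vance: $3,650 · Tam: $2,175 · Quinlan: $1,250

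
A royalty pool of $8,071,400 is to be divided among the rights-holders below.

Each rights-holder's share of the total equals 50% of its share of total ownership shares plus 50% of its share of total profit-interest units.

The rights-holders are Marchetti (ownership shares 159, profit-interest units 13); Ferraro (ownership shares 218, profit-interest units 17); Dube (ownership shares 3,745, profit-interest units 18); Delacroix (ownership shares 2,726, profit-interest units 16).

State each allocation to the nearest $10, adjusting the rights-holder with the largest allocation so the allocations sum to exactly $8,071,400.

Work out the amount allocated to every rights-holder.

Ownership shares total 6,848; profit-interest units total 64.
Combined weights (50% ownership shares + 50% profit-interest units): Marchetti 0.1132; Ferraro 0.1487; Dube 0.4141; Delacroix 0.3240.
Unrounded shares: Marchetti 913,454.29; Ferraro 1,200,455.74; Dube 3,342,064.06; Delacroix 2,615,425.91.
At nearest $10: Marchetti $913,450; Ferraro $1,200,460; Dube $3,342,060; Delacroix $2,615,430. Sum = $8,071,400.
Rounded total matches; no reconciliation needed.

Marchetti: $913,450 · Ferraro: $1,200,460 · Dube: $3,342,060 · Delacroix: $2,615,430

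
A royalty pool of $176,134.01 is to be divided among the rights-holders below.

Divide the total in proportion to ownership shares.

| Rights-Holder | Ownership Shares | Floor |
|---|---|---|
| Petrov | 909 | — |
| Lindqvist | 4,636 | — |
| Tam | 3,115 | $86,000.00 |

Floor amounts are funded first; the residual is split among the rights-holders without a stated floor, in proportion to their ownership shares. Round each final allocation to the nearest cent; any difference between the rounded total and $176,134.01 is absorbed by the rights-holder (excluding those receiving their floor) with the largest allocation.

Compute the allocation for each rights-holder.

Guaranteed amounts: Tam $86,000.00. Residual $90,134.01.
Residual split over remaining ownership shares 5,545: Petrov 14,775.8007 → $14,775.80; Lindqvist 75,358.2093 → $75,358.21.

Petrov: $14,775.80 | Lindqvist: $75,358.21 | Tam: $86,000.00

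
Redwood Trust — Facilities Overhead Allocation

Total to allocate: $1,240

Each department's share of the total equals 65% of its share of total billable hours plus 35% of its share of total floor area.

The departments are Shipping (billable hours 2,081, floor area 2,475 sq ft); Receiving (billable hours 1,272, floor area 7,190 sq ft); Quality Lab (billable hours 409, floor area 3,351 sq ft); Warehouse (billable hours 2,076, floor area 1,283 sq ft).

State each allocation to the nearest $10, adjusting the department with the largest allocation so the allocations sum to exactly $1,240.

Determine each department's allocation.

Shipping: $360 · Receiving: $390 · Quality Lab: $160 · Warehouse: $330

Billable hours total 5,838; floor area total 14,299.
Combined weights (65% billable hours + 35% floor area): Shipping 0.2923; Receiving 0.3176; Quality Lab 0.1276; Warehouse 0.2625.
Raw shares: Shipping 362.43; Receiving 393.84; Quality Lab 158.18; Warehouse 325.56.
At nearest $10: Shipping $360; Receiving $390; Quality Lab $160; Warehouse $330. Sum = $1,240.
Rounded total matches; no reconciliation needed.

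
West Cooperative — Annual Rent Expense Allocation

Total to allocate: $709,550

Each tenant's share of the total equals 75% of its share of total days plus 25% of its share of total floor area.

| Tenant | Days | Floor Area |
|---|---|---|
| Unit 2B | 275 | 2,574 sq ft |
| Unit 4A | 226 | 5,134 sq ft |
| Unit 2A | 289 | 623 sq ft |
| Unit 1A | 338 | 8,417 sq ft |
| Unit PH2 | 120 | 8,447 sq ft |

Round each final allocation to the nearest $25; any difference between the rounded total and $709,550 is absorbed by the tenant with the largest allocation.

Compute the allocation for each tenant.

Unit 2B: $135,375; Unit 4A: $132,525; Unit 2A: $127,625; Unit 1A: $203,375; Unit PH2: $110,650

Days total 1,248; floor area total 25,195.
Composite weights (75% days + 25% floor area): Unit 2B 0.1908; Unit 4A 0.1868; Unit 2A 0.1799; Unit 1A 0.2866; Unit PH2 0.1559.
Pro-rata amounts: Unit 2B 135,385.83; Unit 4A 132,515.53; Unit 2A 127,619.43; Unit 1A 203,387.93; Unit PH2 110,641.28.
At nearest $25: Unit 2B $135,375; Unit 4A $132,525; Unit 2A $127,625; Unit 1A $203,400; Unit PH2 $110,650. Sum = $709,575.
Difference $709,550 − $709,575 = −$25 applied to largest allocation (Unit 1A): Unit 1A becomes $203,375.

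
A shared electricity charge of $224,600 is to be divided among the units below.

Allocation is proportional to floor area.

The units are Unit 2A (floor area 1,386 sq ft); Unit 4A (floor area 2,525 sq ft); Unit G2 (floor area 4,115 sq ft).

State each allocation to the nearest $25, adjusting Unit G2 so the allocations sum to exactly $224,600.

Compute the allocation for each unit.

Combined floor area = 8,026.
Proportional shares: Unit 2A 1,386/8,026 × $224,600 = 38,785.90; Unit 4A 2,525/8,026 × $224,600 = 70,659.73; Unit G2 4,115/8,026 × $224,600 = 115,154.37.
After rounding ($25): Unit 2A $38,775; Unit 4A $70,650; Unit G2 $115,150. Sum = $224,575.
Difference $224,600 − $224,575 = +$25 applied to Unit G2: Unit G2 becomes $115,175.

Unit 2A: $38,775 · Unit 4A: $70,650 · Unit G2: $115,175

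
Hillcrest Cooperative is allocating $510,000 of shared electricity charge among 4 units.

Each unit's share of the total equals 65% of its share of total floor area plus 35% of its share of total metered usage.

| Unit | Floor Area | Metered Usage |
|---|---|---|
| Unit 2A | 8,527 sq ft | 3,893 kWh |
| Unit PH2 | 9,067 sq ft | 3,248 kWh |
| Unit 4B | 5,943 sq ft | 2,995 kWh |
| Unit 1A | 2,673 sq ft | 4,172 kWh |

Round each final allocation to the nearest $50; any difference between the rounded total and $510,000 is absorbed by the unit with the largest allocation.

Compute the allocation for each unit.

Unit 2A: $156,400 · Unit PH2: $155,200 · Unit 4B: $112,550 · Unit 1A: $85,850

Floor area total 26,210; metered usage total 14,308.
Combined weights (65% floor area + 35% metered usage): Unit 2A 0.3067; Unit PH2 0.3043; Unit 4B 0.2206; Unit 1A 0.1683.
Proportional shares: Unit 2A 156,415.44; Unit PH2 155,198.55; Unit 4B 112,530.38; Unit 1A 85,855.63.
At nearest $50: Unit 2A $156,400; Unit PH2 $155,200; Unit 4B $112,550; Unit 1A $85,850. Sum = $510,000.
No rounding difference to absorb.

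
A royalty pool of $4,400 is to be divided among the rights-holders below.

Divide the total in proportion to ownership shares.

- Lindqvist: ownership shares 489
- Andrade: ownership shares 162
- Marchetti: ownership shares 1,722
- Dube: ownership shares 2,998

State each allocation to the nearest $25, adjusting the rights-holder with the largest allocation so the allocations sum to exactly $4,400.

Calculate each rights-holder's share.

Lindqvist: $400 | Andrade: $125 | Marchetti: $1,400 | Dube: $2,475

Sum of ownership shares: 5,371.
Unrounded shares: Lindqvist 489/5,371 × $4,400 = 400.60; Andrade 162/5,371 × $4,400 = 132.71; Marchetti 1,722/5,371 × $4,400 = 1,410.69; Dube 2,998/5,371 × $4,400 = 2,456.00.
At nearest $25: Lindqvist $400; Andrade $125; Marchetti $1,400; Dube $2,450. Sum = $4,375.
Difference $4,400 − $4,375 = +$25 applied to largest allocation (Dube): Dube becomes $2,475.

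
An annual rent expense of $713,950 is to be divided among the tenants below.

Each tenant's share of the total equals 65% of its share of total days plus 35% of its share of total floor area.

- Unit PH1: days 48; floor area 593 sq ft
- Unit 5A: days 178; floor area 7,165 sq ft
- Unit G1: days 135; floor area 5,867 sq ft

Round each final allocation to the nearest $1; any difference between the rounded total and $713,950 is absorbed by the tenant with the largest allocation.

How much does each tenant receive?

Unit PH1: $72,580 | Unit 5A: $360,226 | Unit G1: $281,144

Totals — days 361, floor area 13,625.
Combined weights (65% days + 35% floor area): Unit PH1 0.1017; Unit 5A 0.5046; Unit G1 0.3938.
Unrounded shares: Unit PH1 72,579.89; Unit 5A 360,226.09; Unit G1 281,144.03.
Rounded to nearest $1: Unit PH1 $72,580; Unit 5A $360,226; Unit G1 $281,144. Sum = $713,950.
No rounding difference to absorb.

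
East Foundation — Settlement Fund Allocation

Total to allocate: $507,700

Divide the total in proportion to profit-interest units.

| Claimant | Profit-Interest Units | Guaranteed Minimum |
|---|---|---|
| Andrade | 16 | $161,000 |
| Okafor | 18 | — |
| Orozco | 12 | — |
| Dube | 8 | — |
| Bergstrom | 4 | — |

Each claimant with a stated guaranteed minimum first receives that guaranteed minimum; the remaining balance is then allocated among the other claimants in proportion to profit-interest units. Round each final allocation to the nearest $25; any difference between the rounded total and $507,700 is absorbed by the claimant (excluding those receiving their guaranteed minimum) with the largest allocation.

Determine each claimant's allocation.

Guaranteed amounts: Andrade $161,000. Balance $346,700.
Balance split over remaining profit-interest units 42: Okafor 148,585.71 → $148,575; Orozco 99,057.14 → $99,050; Dube 66,038.10 → $66,050; Bergstrom 33,019.05 → $33,025.

Andrade: $161,000; Okafor: $148,575; Orozco: $99,050; Dube: $66,050; Bergstrom: $33,025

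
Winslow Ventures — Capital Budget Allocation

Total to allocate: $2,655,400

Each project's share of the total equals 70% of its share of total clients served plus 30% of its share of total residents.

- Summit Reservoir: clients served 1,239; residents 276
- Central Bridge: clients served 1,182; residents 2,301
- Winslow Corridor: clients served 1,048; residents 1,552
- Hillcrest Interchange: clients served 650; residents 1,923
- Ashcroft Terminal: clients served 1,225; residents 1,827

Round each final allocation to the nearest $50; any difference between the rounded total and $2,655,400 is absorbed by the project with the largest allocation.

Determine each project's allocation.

Summit Reservoir: $458,850 | Central Bridge: $643,800 | Winslow Corridor: $521,450 | Hillcrest Interchange: $420,500 | Ashcroft Terminal: $610,800

Clients served total 5,344; residents total 7,879.
Composite weights (70% clients served + 30% residents): Summit Reservoir 0.1728; Central Bridge 0.2424; Winslow Corridor 0.1964; Hillcrest Interchange 0.1584; Ashcroft Terminal 0.2300.
Proportional shares: Summit Reservoir 458,861.38; Central Bridge 643,776.47; Winslow Corridor 521,438.89; Hillcrest Interchange 420,514.90; Ashcroft Terminal 610,808.37.
At nearest $50: Summit Reservoir $458,850; Central Bridge $643,800; Winslow Corridor $521,450; Hillcrest Interchange $420,500; Ashcroft Terminal $610,800. Sum = $2,655,400.
No rounding difference to absorb.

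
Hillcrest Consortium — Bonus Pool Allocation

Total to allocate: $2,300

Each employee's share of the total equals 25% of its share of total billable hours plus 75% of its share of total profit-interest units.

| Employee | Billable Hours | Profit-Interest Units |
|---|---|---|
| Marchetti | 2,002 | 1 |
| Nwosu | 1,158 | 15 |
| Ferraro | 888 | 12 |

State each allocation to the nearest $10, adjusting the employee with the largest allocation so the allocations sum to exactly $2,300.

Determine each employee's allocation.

Marchetti: $350 | Nwosu: $1,080 | Ferraro: $870

Totals — billable hours 4,048, profit-interest units 28.
Composite weights (25% billable hours + 75% profit-interest units): Marchetti 0.1504; Nwosu 0.4733; Ferraro 0.3763.
Unrounded shares: Marchetti 345.98; Nwosu 1,088.60; Ferraro 865.42.
After rounding ($10): Marchetti $350; Nwosu $1,090; Ferraro $870. Sum = $2,310.
Difference $2,300 − $2,310 = −$10 applied to largest allocation (Nwosu): Nwosu becomes $1,080.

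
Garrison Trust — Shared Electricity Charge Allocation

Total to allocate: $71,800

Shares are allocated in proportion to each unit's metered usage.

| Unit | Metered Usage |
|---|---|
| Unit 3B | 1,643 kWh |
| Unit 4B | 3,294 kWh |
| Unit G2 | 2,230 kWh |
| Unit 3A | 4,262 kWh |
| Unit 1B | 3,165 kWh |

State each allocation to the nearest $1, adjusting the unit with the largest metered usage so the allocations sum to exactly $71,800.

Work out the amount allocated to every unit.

Unit 3B: $8,083; Unit 4B: $16,206; Unit G2: $10,971; Unit 3A: $20,969; Unit 1B: $15,571

Metered usage total: 14,594.
Pro-rata amounts: Unit 3B 1,643/14,594 × $71,800 = 8,083.28; Unit 4B 3,294/14,594 × $71,800 = 16,205.92; Unit G2 2,230/14,594 × $71,800 = 10,971.22; Unit 3A 4,262/14,594 × $71,800 = 20,968.32; Unit 1B 3,165/14,594 × $71,800 = 15,571.26.
At nearest $1: Unit 3B $8,083; Unit 4B $16,206; Unit G2 $10,971; Unit 3A $20,968; Unit 1B $15,571. Sum = $71,799.
Difference $71,800 − $71,799 = +$1 applied to largest metered usage (Unit 3A): Unit 3A becomes $20,969.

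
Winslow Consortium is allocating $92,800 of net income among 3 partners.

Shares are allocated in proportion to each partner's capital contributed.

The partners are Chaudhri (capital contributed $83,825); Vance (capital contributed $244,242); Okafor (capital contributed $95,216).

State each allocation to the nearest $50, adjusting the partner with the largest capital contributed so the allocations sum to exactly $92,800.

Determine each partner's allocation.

Total capital contributed = 423,283.
Pro-rata amounts: Chaudhri 83,825/423,283 × $92,800 = 18,377.68; Vance 244,242/423,283 × $92,800 = 53,547.29; Okafor 95,216/423,283 × $92,800 = 20,875.03.
After rounding ($50): Chaudhri $18,400; Vance $53,550; Okafor $20,900. Sum = $92,850.
Difference $92,800 − $92,850 = −$50 applied to largest capital contributed (Vance): Vance becomes $53,500.

Chaudhri: $18,400 | Vance: $53,500 | Okafor: $20,900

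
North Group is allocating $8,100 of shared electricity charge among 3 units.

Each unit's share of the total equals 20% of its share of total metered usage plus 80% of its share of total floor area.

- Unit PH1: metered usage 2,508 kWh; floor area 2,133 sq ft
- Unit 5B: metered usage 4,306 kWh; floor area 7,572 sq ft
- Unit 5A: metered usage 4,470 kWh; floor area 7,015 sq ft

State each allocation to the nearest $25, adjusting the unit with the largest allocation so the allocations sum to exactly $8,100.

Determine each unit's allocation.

Unit PH1: $1,175; Unit 5B: $3,575; Unit 5A: $3,350

Totals — metered usage 11,284, floor area 16,720.
Composite weights (20% metered usage + 80% floor area): Unit PH1 0.1465; Unit 5B 0.4386; Unit 5A 0.4149.
Proportional shares: Unit PH1 1,186.73; Unit 5B 3,552.80; Unit 5A 3,360.47.
After rounding ($25): Unit PH1 $1,175; Unit 5B $3,550; Unit 5A $3,350. Sum = $8,075.
Difference $8,100 − $8,075 = +$25 applied to largest allocation (Unit 5B): Unit 5B becomes $3,575.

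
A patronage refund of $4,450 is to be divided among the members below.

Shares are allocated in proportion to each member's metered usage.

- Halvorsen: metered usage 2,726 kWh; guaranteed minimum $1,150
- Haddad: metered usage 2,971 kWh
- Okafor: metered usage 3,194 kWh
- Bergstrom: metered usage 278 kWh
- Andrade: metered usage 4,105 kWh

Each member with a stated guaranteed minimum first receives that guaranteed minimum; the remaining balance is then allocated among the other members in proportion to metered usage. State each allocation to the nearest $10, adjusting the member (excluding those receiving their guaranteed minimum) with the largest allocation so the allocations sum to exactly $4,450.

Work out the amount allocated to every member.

Guaranteed amounts: Halvorsen $1,150. Residual $3,300.
Residual split over remaining metered usage 10,548: Haddad 929.49 → $930; Okafor 999.26 → $1,000; Bergstrom 86.97 → $90; Andrade 1,284.27 → $1,280.

Halvorsen: $1,150; Haddad: $930; Okafor: $1,000; Bergstrom: $90; Andrade: $1,280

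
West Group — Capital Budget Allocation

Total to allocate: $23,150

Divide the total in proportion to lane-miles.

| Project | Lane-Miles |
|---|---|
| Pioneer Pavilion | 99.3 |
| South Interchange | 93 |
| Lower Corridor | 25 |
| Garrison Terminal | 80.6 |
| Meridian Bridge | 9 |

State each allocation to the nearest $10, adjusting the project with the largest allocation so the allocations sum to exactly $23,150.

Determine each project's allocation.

Pioneer Pavilion: $7,480; South Interchange: $7,020; Lower Corridor: $1,890; Garrison Terminal: $6,080; Meridian Bridge: $680

Sum of lane-miles: 306.9.
Proportional shares: Pioneer Pavilion 99.3/306.9 × $23,150 = 7,490.37; South Interchange 93/306.9 × $23,150 = 7,015.15; Lower Corridor 25/306.9 × $23,150 = 1,885.79; Garrison Terminal 80.6/306.9 × $23,150 = 6,079.80; Meridian Bridge 9/306.9 × $23,150 = 678.89.
At nearest $10: Pioneer Pavilion $7,490; South Interchange $7,020; Lower Corridor $1,890; Garrison Terminal $6,080; Meridian Bridge $680. Sum = $23,160.
Difference $23,150 − $23,160 = −$10 applied to largest allocation (Pioneer Pavilion): Pioneer Pavilion becomes $7,480.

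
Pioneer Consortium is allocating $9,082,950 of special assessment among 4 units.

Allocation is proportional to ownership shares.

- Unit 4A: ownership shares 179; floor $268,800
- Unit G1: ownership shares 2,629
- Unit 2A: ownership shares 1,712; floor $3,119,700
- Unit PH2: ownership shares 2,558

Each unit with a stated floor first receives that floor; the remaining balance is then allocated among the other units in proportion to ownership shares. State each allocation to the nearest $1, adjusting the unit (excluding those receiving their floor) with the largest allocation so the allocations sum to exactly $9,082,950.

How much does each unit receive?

Unit 4A: $268,800 | Unit G1: $2,886,198 | Unit 2A: $3,119,700 | Unit PH2: $2,808,252

Fund the minimums — Unit 4A $268,800; Unit 2A $3,119,700. Residual $5,694,450.
Residual split over remaining ownership shares 5,187: Unit G1 2,886,198.00 → $2,886,198; Unit PH2 2,808,252.00 → $2,808,252.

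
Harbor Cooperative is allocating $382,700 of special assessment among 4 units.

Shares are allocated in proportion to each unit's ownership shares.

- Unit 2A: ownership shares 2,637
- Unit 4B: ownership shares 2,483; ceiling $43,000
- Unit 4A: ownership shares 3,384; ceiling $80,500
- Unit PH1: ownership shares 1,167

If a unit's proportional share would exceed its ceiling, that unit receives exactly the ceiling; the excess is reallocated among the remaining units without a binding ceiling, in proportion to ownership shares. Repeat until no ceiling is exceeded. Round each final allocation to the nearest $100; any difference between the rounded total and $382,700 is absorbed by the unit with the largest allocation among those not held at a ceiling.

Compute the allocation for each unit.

Unit 2A: $179,700; Unit 4B: $43,000; Unit 4A: $80,500; Unit PH1: $79,500

Sum of ownership shares: 9,671.
Unconstrained shares: Unit 2A 104,351.14; Unit 4B 98,257.07; Unit 4A 133,911.36; Unit PH1 46,180.43.
Held at cap: Unit 4B ($43,000), Unit 4A ($80,500); balance $259,200 reallocated over remaining ownership shares 3,804.
Shares after redistribution: Unit 2A 179,682.02 → $179,700; Unit PH1 79,517.98 → $79,500.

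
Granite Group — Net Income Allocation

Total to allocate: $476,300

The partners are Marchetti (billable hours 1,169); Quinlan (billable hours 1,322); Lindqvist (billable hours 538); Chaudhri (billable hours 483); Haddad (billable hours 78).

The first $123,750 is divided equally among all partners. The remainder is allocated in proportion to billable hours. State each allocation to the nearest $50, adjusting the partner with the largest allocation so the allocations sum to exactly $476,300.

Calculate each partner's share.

Marchetti: $139,550 | Quinlan: $154,550 | Lindqvist: $77,600 | Chaudhri: $72,200 | Haddad: $32,400

Equal tier: $123,750 ÷ 5 = $24,750 apiece.
Remainder $352,550 by billable hours (total 3,590): Marchetti 114,799.71 → $114,800; Quinlan 129,824.82 → $129,800; Lindqvist 52,833.40 → $52,850; Chaudhri 47,432.21 → $47,450; Haddad 7,659.86 → $7,650.
Totals: Marchetti $24,750 + $114,800 = $139,550; Quinlan $24,750 + $129,800 = $154,550; Lindqvist $24,750 + $52,850 = $77,600; Chaudhri $24,750 + $47,450 = $72,200; Haddad $24,750 + $7,650 = $32,400.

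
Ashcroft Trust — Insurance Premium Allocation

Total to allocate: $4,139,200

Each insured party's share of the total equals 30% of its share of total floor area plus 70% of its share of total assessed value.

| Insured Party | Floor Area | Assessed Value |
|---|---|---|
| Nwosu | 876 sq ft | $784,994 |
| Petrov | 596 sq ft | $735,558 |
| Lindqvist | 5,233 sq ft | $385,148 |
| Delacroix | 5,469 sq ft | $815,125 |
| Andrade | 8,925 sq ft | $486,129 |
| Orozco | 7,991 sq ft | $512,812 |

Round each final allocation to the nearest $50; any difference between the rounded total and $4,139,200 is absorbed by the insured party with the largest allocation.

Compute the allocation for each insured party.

Totals — floor area 29,090, assessed value 3,719,766.
Combined weights (30% floor area + 70% assessed value): Nwosu 0.1568; Petrov 0.1446; Lindqvist 0.1264; Delacroix 0.2098; Andrade 0.1835; Orozco 0.1789.
Raw shares: Nwosu 648,849.61; Petrov 598,390.07; Lindqvist 523,383.81; Delacroix 868,380.20; Andrade 759,640.80; Orozco 740,555.51.
Rounded to nearest $50: Nwosu $648,850; Petrov $598,400; Lindqvist $523,400; Delacroix $868,400; Andrade $759,650; Orozco $740,550. Sum = $4,139,250.
Difference $4,139,200 − $4,139,250 = −$50 applied to largest allocation (Delacroix): Delacroix becomes $868,350.

Nwosu: $648,850 | Petrov: $598,400 | Lindqvist: $523,400 | Delacroix: $868,350 | Andrade: $759,650 | Orozco: $740,550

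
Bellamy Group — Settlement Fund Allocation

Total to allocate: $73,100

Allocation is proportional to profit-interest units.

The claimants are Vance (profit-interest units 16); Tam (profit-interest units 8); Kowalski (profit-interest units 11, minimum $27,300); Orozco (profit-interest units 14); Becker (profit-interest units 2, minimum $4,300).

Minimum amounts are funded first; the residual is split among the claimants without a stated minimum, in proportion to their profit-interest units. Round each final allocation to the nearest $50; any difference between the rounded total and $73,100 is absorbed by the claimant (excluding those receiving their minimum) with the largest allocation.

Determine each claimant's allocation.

Vance: $17,450 | Tam: $8,750 | Kowalski: $27,300 | Orozco: $15,300 | Becker: $4,300

Guaranteed amounts: Kowalski $27,300; Becker $4,300. Balance $41,500.
Balance split over remaining profit-interest units 38: Vance 17,473.68 → $17,450; Tam 8,736.84 → $8,750; Orozco 15,289.47 → $15,300.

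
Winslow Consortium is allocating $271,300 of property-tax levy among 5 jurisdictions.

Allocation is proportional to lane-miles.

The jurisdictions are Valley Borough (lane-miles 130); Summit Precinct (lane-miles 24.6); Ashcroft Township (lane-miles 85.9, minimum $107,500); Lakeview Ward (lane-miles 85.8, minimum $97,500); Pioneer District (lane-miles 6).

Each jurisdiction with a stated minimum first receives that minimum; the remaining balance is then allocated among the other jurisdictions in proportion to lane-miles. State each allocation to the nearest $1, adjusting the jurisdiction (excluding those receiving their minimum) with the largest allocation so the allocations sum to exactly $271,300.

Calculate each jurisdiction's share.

Minimums first: Ashcroft Township $107,500; Lakeview Ward $97,500. Balance $66,300.
Balance split over remaining lane-miles 160.6: Valley Borough 53,667.497 → $53,667; Summit Precinct 10,155.54 → $10,156; Pioneer District 2,476.96 → $2,477.

Valley Borough: $53,667 | Summit Precinct: $10,156 | Ashcroft Township: $107,500 | Lakeview Ward: $97,500 | Pioneer District: $2,477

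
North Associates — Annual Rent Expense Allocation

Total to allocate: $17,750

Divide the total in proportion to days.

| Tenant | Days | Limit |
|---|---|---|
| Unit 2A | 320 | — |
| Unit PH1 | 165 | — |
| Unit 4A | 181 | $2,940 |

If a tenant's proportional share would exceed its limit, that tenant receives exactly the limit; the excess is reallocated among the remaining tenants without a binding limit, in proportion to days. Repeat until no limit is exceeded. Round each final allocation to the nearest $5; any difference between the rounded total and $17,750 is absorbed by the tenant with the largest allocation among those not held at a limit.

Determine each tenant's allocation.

Combined days = 666.
Proportional shares (ignoring caps): Unit 2A 8,528.53; Unit PH1 4,397.52; Unit 4A 4,823.95.
Cap binds for Unit 4A ($2,940); balance $14,810 reallocated over remaining days 485.
Remaining shares: Unit 2A 9,771.55 → $9,770; Unit PH1 5,038.45 → $5,040.

Unit 2A: $9,770; Unit PH1: $5,040; Unit 4A: $2,940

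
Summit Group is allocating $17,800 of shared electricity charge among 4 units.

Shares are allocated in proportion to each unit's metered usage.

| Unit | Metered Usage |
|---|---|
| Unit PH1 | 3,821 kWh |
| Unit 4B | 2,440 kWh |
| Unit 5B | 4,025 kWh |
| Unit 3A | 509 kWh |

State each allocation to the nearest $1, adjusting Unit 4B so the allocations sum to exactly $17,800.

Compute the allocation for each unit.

Combined metered usage = 10,795.
Proportional shares: Unit PH1 3,821/10,795 × $17,800 = 6,300.49; Unit 4B 2,440/10,795 × $17,800 = 4,023.34; Unit 5B 4,025/10,795 × $17,800 = 6,636.87; Unit 3A 509/10,795 × $17,800 = 839.30.
After rounding ($1): Unit PH1 $6,300; Unit 4B $4,023; Unit 5B $6,637; Unit 3A $839. Sum = $17,799.
Difference $17,800 − $17,799 = +$1 applied to Unit 4B: Unit 4B becomes $4,024.

Unit PH1: $6,300 | Unit 4B: $4,024 | Unit 5B: $6,637 | Unit 3A: $839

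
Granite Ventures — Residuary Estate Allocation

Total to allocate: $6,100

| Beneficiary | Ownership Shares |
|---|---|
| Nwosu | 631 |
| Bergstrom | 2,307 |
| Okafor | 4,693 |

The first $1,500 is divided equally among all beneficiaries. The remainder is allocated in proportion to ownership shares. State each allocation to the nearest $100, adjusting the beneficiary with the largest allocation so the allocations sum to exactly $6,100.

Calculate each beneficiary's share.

First tranche $1,500 split equally: $500 each.
Remainder $4,600 by ownership shares (total 7,631): Nwosu 380.37 → $400; Bergstrom 1,390.67 → $1,400; Okafor 2,828.96 → $2,800.
Totals: Nwosu $500 + $400 = $900; Bergstrom $500 + $1,400 = $1,900; Okafor $500 + $2,800 = $3,300.

Nwosu: $900 | Bergstrom: $1,900 | Okafor: $3,300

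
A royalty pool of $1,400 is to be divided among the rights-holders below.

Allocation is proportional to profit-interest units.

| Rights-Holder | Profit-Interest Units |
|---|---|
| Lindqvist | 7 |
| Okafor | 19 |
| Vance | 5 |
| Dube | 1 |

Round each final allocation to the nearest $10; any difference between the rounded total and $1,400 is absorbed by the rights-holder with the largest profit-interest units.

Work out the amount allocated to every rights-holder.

Profit-interest units total: 7 + 19 + 5 + 1 = 32.
Unrounded shares: Lindqvist 306.25; Okafor 831.25; Vance 218.75; Dube 43.75.
Rounded to nearest $10: Lindqvist $310; Okafor $830; Vance $220; Dube $40. Sum = $1,400.
Rounded total matches; no reconciliation needed.

Lindqvist: $310; Okafor: $830; Vance: $220; Dube: $40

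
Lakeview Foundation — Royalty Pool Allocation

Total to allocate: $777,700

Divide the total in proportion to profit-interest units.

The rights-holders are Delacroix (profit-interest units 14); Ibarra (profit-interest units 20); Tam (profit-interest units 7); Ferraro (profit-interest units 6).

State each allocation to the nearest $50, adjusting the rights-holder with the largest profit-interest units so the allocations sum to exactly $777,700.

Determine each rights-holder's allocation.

Total profit-interest units = 47.
Pro-rata amounts: Delacroix 14/47 × $777,700 = 231,655.32; Ibarra 20/47 × $777,700 = 330,936.17; Tam 7/47 × $777,700 = 115,827.66; Ferraro 6/47 × $777,700 = 99,280.85.
At nearest $50: Delacroix $231,650; Ibarra $330,950; Tam $115,850; Ferraro $99,300. Sum = $777,750.
Difference $777,700 − $777,750 = −$50 applied to largest profit-interest units (Ibarra): Ibarra becomes $330,900.

Delacroix: $231,650; Ibarra: $330,900; Tam: $115,850; Ferraro: $99,300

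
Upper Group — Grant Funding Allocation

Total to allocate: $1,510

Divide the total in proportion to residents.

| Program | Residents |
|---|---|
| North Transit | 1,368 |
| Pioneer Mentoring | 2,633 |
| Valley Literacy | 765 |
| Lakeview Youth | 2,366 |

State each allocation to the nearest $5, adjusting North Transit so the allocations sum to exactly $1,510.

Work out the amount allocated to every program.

Total residents = 7,132.
Pro-rata amounts: North Transit 1,368/7,132 × $1,510 = 289.64; Pioneer Mentoring 2,633/7,132 × $1,510 = 557.46; Valley Literacy 765/7,132 × $1,510 = 161.97; Lakeview Youth 2,366/7,132 × $1,510 = 500.93.
After rounding ($5): North Transit $290; Pioneer Mentoring $555; Valley Literacy $160; Lakeview Youth $500. Sum = $1,505.
Difference $1,510 − $1,505 = +$5 applied to North Transit: North Transit becomes $295.

North Transit: $295; Pioneer Mentoring: $555; Valley Literacy: $160; Lakeview Youth: $500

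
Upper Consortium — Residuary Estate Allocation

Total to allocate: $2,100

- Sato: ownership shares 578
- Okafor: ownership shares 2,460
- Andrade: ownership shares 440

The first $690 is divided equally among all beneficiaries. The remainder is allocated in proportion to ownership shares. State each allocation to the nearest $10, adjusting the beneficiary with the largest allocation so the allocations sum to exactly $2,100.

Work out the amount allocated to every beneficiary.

Sato: $460 | Okafor: $1,230 | Andrade: $410

$690 shared equally gives $230 per beneficiary.
Remainder $1,410 by ownership shares (total 3,478): Sato 234.32 → $230; Okafor 997.30 → $1,000; Andrade 178.38 → $180.
Totals: Sato $230 + $230 = $460; Okafor $230 + $1,000 = $1,230; Andrade $230 + $180 = $410.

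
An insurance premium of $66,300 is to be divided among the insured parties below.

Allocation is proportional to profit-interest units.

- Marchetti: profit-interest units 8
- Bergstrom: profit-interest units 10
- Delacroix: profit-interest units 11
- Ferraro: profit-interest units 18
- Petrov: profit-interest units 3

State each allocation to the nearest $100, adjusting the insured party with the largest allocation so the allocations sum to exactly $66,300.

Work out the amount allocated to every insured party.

Marchetti: $10,600 · Bergstrom: $13,300 · Delacroix: $14,600 · Ferraro: $23,800 · Petrov: $4,000

Profit-interest units total: 50.
Raw shares: Marchetti 8/50 × $66,300 = 10,608.00; Bergstrom 10/50 × $66,300 = 13,260.00; Delacroix 11/50 × $66,300 = 14,586.00; Ferraro 18/50 × $66,300 = 23,868.00; Petrov 3/50 × $66,300 = 3,978.00.
At nearest $100: Marchetti $10,600; Bergstrom $13,300; Delacroix $14,600; Ferraro $23,900; Petrov $4,000. Sum = $66,400.
Difference $66,300 − $66,400 = −$100 applied to largest allocation (Ferraro): Ferraro becomes $23,800.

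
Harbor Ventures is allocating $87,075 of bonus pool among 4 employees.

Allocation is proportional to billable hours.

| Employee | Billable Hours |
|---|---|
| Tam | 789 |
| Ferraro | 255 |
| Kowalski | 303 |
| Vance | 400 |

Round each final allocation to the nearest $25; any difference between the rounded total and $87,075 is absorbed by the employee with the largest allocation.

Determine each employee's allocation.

Billable hours total: 1,747.
Proportional shares: Tam 789/1,747 × $87,075 = 39,325.80; Ferraro 255/1,747 × $87,075 = 12,709.86; Kowalski 303/1,747 × $87,075 = 15,102.30; Vance 400/1,747 × $87,075 = 19,937.03.
After rounding ($25): Tam $39,325; Ferraro $12,700; Kowalski $15,100; Vance $19,925. Sum = $87,050.
Difference $87,075 − $87,050 = +$25 applied to largest allocation (Tam): Tam becomes $39,350.

Tam: $39,350; Ferraro: $12,700; Kowalski: $15,100; Vance: $19,925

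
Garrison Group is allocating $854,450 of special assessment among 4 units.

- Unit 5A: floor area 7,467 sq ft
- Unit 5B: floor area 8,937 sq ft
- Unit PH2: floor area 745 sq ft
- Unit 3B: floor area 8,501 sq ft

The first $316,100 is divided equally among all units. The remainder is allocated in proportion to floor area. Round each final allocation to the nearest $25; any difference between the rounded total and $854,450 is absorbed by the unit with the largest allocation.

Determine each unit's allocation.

Equal tier: $316,100 ÷ 4 = $79,025 apiece.
Remainder $538,350 by floor area (total 25,650): Unit 5A 156,719.67 → $156,725; Unit 5B 187,572.47 → $187,575; Unit PH2 15,636.29 → $15,625; Unit 3B 178,421.57 → $178,425.
Totals: Unit 5A $79,025 + $156,725 = $235,750; Unit 5B $79,025 + $187,575 = $266,600; Unit PH2 $79,025 + $15,625 = $94,650; Unit 3B $79,025 + $178,425 = $257,450.

Unit 5A: $235,750; Unit 5B: $266,600; Unit PH2: $94,650; Unit 3B: $257,450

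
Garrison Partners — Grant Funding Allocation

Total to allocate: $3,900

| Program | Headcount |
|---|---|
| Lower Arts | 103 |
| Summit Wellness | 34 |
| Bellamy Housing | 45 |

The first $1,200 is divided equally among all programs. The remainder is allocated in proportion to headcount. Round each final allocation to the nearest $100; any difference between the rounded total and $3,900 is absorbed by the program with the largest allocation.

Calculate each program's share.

$1,200 shared equally gives $400 per program.
Remainder $2,700 by headcount (total 182): Lower Arts 1,528.02 → $1,500; Summit Wellness 504.40 → $500; Bellamy Housing 667.58 → $700.
Totals: Lower Arts $400 + $1,500 = $1,900; Summit Wellness $400 + $500 = $900; Bellamy Housing $400 + $700 = $1,100.

Lower Arts: $1,900 · Summit Wellness: $900 · Bellamy Housing: $1,100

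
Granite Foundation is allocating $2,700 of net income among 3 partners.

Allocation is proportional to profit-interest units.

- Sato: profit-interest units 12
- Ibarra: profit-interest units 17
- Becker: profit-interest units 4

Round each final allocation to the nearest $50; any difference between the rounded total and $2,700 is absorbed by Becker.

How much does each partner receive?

Combined profit-interest units = 33.
Proportional shares: Sato 12/33 × $2,700 = 981.82; Ibarra 17/33 × $2,700 = 1,390.91; Becker 4/33 × $2,700 = 327.27.
At nearest $50: Sato $1,000; Ibarra $1,400; Becker $350. Sum = $2,750.
Difference $2,700 − $2,750 = −$50 applied to Becker: Becker becomes $300.

Sato: $1,000 · Ibarra: $1,400 · Becker: $300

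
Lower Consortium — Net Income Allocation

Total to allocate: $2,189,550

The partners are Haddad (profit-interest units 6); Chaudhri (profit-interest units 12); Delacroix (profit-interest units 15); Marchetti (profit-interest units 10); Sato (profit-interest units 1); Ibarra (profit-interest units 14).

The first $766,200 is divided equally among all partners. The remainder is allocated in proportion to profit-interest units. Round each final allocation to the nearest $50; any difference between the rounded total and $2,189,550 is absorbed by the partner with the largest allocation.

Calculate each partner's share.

Haddad: $274,950; Chaudhri: $422,200; Delacroix: $495,800; Marchetti: $373,100; Sato: $152,250; Ibarra: $471,250

Equal tier: $766,200 ÷ 6 = $127,700 apiece.
Remainder $1,423,350 by profit-interest units (total 58): Haddad 147,243.10 → $147,250; Chaudhri 294,486.21 → $294,500; Delacroix 368,107.76 → $368,100; Marchetti 245,405.17 → $245,400; Sato 24,540.52 → $24,550; Ibarra 343,567.24 → $343,550.
Totals: Haddad $127,700 + $147,250 = $274,950; Chaudhri $127,700 + $294,500 = $422,200; Delacroix $127,700 + $368,100 = $495,800; Marchetti $127,700 + $245,400 = $373,100; Sato $127,700 + $24,550 = $152,250; Ibarra $127,700 + $343,550 = $471,250.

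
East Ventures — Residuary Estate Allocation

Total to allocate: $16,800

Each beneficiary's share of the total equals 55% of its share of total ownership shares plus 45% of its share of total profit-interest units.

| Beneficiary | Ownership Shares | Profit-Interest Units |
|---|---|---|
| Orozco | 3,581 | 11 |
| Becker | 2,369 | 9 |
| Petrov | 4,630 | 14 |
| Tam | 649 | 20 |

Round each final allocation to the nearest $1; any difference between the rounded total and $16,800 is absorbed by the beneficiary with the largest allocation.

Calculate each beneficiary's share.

Totals — ownership shares 11,229, profit-interest units 54.
Composite weights (55% ownership shares + 45% profit-interest units): Orozco 0.2671; Becker 0.1910; Petrov 0.3434; Tam 0.1985.
Raw shares: Orozco 4,486.70; Becker 3,209.38; Petrov 5,769.89; Tam 3,334.04.
At nearest $1: Orozco $4,487; Becker $3,209; Petrov $5,770; Tam $3,334. Sum = $16,800.
Rounded total matches; no reconciliation needed.

Orozco: $4,487 · Becker: $3,209 · Petrov: $5,770 · Tam: $3,334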